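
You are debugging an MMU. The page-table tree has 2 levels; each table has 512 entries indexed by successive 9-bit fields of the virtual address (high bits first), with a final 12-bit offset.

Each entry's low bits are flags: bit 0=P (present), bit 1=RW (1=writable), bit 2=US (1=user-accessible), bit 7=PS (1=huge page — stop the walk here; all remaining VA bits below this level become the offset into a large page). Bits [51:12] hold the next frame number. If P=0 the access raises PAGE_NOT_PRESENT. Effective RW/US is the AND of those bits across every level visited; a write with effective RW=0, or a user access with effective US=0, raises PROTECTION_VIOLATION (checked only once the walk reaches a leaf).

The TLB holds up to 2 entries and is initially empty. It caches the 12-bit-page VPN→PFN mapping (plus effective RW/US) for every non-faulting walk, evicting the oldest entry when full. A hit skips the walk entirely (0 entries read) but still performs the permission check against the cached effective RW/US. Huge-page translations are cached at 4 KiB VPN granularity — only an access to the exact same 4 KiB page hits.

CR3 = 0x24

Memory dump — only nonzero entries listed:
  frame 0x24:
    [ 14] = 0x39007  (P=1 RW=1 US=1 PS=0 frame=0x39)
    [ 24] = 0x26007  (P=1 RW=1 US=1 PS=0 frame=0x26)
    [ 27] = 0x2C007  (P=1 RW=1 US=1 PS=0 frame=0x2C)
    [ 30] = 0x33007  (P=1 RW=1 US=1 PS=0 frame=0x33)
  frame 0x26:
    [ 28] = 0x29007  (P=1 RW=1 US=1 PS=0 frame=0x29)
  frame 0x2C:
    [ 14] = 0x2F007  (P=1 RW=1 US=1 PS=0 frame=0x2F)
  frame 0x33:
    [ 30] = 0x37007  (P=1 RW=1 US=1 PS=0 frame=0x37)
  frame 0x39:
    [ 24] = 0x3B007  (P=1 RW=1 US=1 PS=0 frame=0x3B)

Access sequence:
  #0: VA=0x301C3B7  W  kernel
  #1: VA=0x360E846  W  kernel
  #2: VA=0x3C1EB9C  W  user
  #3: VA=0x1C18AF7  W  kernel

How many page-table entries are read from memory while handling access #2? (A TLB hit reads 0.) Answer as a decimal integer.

Per-access translation:
#0 VA=0x301C3B7 (w,kernel):
  lvl0: tbl 0x24, slot 24 ⇒ 0x26007 (P1/RW1/US1/PS0)
  lvl1: tbl 0x26, slot 28 ⇒ 0x29007 (P1/RW1/US1/PS0)
  ⇒ phys 0x293B7  [2 reads]
#1 VA=0x360E846 (w,kernel):
  lvl0: tbl 0x24, slot 27 ⇒ 0x2C007 (P1/RW1/US1/PS0)
  lvl1: tbl 0x2C, slot 14 ⇒ 0x2F007 (P1/RW1/US1/PS0)
  ⇒ phys 0x2F846  [2 reads]
#2 VA=0x3C1EB9C (w,user):
  lvl0: tbl 0x24, slot 30 ⇒ 0x33007 (P1/RW1/US1/PS0)
  lvl1: tbl 0x33, slot 30 ⇒ 0x37007 (P1/RW1/US1/PS0)
  ⇒ phys 0x37B9C  [2 reads]
#3 VA=0x1C18AF7 (w,kernel):
  lvl0: tbl 0x24, slot 14 ⇒ 0x39007 (P1/RW1/US1/PS0)
  lvl1: tbl 0x39, slot 24 ⇒ 0x3B007 (P1/RW1/US1/PS0)
  ⇒ phys 0x3BAF7  [2 reads]

Entries read for #2: 2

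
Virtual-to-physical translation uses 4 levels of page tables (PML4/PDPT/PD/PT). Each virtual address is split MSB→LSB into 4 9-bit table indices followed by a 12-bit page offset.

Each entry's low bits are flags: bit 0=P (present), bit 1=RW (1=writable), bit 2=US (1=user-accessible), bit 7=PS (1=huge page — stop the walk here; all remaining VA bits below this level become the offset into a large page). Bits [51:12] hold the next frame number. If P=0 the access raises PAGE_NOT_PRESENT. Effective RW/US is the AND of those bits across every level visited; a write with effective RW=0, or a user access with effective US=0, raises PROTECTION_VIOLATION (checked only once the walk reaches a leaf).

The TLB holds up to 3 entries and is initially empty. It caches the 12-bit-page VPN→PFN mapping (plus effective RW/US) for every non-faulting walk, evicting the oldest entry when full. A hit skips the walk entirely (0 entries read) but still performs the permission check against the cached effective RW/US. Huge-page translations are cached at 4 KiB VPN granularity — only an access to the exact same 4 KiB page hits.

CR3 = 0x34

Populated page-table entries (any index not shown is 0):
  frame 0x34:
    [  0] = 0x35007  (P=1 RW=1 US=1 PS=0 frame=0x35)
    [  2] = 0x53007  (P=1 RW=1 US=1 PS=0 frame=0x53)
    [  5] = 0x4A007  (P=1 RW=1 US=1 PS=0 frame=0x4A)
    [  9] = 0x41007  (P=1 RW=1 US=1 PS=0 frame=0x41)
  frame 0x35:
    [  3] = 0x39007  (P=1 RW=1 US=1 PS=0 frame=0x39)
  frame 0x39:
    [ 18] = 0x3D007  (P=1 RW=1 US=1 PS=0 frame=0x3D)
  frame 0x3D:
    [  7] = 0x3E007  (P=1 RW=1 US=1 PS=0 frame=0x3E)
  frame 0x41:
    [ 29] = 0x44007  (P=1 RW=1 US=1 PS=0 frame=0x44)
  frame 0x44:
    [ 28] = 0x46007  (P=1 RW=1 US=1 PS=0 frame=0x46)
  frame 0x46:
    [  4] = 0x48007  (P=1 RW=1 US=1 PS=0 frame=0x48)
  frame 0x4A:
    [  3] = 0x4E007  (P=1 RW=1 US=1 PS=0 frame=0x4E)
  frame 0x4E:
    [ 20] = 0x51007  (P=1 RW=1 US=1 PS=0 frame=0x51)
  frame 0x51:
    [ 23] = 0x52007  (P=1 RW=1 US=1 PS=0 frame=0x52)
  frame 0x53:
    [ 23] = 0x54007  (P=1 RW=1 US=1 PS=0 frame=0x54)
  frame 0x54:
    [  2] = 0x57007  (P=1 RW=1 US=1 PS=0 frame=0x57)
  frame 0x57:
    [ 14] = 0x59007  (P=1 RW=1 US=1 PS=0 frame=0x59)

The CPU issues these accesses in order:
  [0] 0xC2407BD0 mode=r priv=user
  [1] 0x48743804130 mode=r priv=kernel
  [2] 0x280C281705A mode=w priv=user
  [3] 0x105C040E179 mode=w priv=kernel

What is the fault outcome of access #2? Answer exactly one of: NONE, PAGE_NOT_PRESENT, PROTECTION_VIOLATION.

Walk each access:
#0 VA=0xC2407BD0 (r,user):
  lvl0: tbl 0x34, slot 0 ⇒ 0x35007 (P1/RW1/US1/PS0)
  lvl1: tbl 0x35, slot 3 ⇒ 0x39007 (P1/RW1/US1/PS0)
  lvl2: tbl 0x39, slot 18 ⇒ 0x3D007 (P1/RW1/US1/PS0)
  lvl3: tbl 0x3D, slot 7 ⇒ 0x3E007 (P1/RW1/US1/PS0)
  ✓ 0x3EBD0  — 4 lookups
#1 VA=0x48743804130 (r,kernel):
  lvl0: tbl 0x34, slot 9 ⇒ 0x41007 (P1/RW1/US1/PS0)
  lvl1: tbl 0x41, slot 29 ⇒ 0x44007 (P1/RW1/US1/PS0)
  lvl2: tbl 0x44, slot 28 ⇒ 0x46007 (P1/RW1/US1/PS0)
  lvl3: tbl 0x46, slot 4 ⇒ 0x48007 (P1/RW1/US1/PS0)
  ✓ 0x48130  — 4 lookups
#2 VA=0x280C281705A (w,user):
  lvl0: tbl 0x34, slot 5 ⇒ 0x4A007 (P1/RW1/US1/PS0)
  lvl1: tbl 0x4A, slot 3 ⇒ 0x4E007 (P1/RW1/US1/PS0)
  lvl2: tbl 0x4E, slot 20 ⇒ 0x51007 (P1/RW1/US1/PS0)
  lvl3: tbl 0x51, slot 23 ⇒ 0x52007 (P1/RW1/US1/PS0)
  ✓ 0x5205A  — 4 lookups
#3 VA=0x105C040E179 (w,kernel):
  lvl0: tbl 0x34, slot 2 ⇒ 0x53007 (P1/RW1/US1/PS0)
  lvl1: tbl 0x53, slot 23 ⇒ 0x54007 (P1/RW1/US1/PS0)
  lvl2: tbl 0x54, slot 2 ⇒ 0x57007 (P1/RW1/US1/PS0)
  lvl3: tbl 0x57, slot 14 ⇒ 0x59007 (P1/RW1/US1/PS0)
  ✓ 0x59179  — 4 lookups

Access #2 fault: NONE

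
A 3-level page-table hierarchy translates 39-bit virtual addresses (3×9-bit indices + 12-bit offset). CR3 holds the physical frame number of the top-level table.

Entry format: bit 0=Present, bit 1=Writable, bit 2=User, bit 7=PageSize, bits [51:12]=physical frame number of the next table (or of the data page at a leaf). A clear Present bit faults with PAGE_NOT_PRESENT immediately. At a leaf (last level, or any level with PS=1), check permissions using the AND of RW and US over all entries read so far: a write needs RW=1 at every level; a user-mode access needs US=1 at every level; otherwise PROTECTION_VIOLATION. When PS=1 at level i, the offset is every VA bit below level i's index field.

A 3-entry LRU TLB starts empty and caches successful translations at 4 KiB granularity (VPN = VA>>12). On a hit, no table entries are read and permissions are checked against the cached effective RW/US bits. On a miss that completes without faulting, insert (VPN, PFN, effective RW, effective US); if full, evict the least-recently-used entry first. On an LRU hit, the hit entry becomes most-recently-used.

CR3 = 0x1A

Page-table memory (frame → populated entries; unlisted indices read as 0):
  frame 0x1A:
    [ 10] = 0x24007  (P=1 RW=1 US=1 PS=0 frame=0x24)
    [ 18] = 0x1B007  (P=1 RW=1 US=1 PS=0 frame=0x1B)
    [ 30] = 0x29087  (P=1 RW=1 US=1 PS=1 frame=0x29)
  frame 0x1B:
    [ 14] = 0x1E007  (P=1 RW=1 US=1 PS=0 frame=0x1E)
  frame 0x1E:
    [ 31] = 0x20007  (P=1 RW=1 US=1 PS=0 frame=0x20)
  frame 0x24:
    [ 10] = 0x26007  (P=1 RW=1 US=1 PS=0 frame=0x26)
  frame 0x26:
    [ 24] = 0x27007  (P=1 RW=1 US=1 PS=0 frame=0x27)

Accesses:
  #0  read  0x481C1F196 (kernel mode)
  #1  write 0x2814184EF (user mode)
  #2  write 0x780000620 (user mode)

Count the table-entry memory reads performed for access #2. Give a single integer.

Walk each access:
#0 VA=0x481C1F196 (r,kernel):
  lvl0: tbl 0x1A, slot 18 ⇒ 0x1B007 (P1/RW1/US1/PS0)
  lvl1: tbl 0x1B, slot 14 ⇒ 0x1E007 (P1/RW1/US1/PS0)
  lvl2: tbl 0x1E, slot 31 ⇒ 0x20007 (P1/RW1/US1/PS0)
  → PA=0x20196  (3 entries read)
#1 VA=0x2814184EF (w,user):
  lvl0: tbl 0x1A, slot 10 ⇒ 0x24007 (P1/RW1/US1/PS0)
  lvl1: tbl 0x24, slot 10 ⇒ 0x26007 (P1/RW1/US1/PS0)
  lvl2: tbl 0x26, slot 24 ⇒ 0x27007 (P1/RW1/US1/PS0)
  → PA=0x274EF  (3 entries read)
#2 VA=0x780000620 (w,user):
  lvl0: tbl 0x1A, slot 30 ⇒ 0x29087 (P1/RW1/US1/PS1)
  → PA=0x29620 (huge @L0)  (1 entries read)

Entries read for #2: 1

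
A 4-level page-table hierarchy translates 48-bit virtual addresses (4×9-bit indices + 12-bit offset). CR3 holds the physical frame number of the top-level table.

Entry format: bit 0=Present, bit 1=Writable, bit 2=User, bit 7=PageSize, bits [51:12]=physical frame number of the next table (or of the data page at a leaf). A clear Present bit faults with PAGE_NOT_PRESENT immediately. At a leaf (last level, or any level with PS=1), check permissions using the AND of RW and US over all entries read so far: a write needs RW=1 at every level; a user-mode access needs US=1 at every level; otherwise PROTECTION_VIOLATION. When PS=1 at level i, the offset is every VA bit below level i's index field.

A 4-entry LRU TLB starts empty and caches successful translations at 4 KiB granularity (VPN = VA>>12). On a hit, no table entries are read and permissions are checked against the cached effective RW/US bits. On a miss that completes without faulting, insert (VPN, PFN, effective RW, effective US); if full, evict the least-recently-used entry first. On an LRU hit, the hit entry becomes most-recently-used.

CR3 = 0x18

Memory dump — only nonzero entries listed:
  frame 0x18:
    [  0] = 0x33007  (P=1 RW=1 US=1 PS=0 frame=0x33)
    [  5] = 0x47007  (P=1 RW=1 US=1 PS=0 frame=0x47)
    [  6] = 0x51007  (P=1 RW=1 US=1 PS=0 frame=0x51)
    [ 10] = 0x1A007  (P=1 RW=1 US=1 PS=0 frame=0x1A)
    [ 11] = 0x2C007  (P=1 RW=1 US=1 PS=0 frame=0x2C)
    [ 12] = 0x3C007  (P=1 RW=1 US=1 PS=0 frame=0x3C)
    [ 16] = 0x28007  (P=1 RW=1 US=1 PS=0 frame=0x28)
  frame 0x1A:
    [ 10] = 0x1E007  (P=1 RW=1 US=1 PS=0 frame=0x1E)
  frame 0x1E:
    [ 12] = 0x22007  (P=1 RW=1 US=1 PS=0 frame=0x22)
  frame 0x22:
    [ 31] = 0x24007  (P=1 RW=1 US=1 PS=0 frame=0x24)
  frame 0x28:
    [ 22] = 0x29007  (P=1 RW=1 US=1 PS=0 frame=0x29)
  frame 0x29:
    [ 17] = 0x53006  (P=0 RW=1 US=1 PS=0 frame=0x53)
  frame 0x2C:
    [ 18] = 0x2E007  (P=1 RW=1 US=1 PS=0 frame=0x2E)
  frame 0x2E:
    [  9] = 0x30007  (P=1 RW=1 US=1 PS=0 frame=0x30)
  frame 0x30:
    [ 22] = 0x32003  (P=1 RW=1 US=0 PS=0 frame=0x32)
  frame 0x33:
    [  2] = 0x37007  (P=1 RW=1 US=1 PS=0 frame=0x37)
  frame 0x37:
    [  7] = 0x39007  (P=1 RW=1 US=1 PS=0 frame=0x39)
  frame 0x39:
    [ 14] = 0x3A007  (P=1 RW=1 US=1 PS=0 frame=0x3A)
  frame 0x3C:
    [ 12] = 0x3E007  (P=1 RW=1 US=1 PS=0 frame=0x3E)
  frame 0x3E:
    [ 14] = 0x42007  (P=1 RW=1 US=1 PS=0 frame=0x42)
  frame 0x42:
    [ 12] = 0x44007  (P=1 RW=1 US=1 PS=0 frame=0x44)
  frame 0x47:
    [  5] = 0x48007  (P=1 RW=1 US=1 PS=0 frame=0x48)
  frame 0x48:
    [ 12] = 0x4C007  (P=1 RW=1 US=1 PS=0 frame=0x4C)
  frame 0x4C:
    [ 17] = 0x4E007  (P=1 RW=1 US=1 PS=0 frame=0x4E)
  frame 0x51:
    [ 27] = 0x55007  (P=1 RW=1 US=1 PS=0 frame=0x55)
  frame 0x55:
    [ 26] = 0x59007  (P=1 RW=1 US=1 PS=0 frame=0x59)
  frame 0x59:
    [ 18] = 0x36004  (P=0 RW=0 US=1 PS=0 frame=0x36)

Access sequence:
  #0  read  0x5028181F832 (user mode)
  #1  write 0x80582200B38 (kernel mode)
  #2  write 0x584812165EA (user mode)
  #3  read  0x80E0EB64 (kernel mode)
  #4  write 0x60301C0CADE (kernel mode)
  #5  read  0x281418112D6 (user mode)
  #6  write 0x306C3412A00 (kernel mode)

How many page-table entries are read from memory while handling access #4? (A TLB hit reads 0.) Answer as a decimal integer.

Walk each access:
#0 VA=0x5028181F832 (r,user):
  L0: frame=0x18 idx=10 entry=0x1A007 [P=1 RW=1 US=1 PS=0]
  L1: frame=0x1A idx=10 entry=0x1E007 [P=1 RW=1 US=1 PS=0]
  L2: frame=0x1E idx=12 entry=0x22007 [P=1 RW=1 US=1 PS=0]
  L3: frame=0x22 idx=31 entry=0x24007 [P=1 RW=1 US=1 PS=0]
  → PA=0x24832  (4 entries read)
#1 VA=0x80582200B38 (w,kernel):
  L0: frame=0x18 idx=16 entry=0x28007 [P=1 RW=1 US=1 PS=0]
  L1: frame=0x28 idx=22 entry=0x29007 [P=1 RW=1 US=1 PS=0]
  L2: frame=0x29 idx=17 entry=0x53006 [P=0 RW=1 US=1 PS=0]
  → PAGE_NOT_PRESENT  (3 entries read)
#2 VA=0x584812165EA (w,user):
  L0: frame=0x18 idx=11 entry=0x2C007 [P=1 RW=1 US=1 PS=0]
  L1: frame=0x2C idx=18 entry=0x2E007 [P=1 RW=1 US=1 PS=0]
  L2: frame=0x2E idx=9 entry=0x30007 [P=1 RW=1 US=1 PS=0]
  L3: frame=0x30 idx=22 entry=0x32003 [P=1 RW=1 US=0 PS=0]
  → PROTECTION_VIOLATION  (4 entries read)
#3 VA=0x80E0EB64 (r,kernel):
  L0: frame=0x18 idx=0 entry=0x33007 [P=1 RW=1 US=1 PS=0]
  L1: frame=0x33 idx=2 entry=0x37007 [P=1 RW=1 US=1 PS=0]
  L2: frame=0x37 idx=7 entry=0x39007 [P=1 RW=1 US=1 PS=0]
  L3: frame=0x39 idx=14 entry=0x3A007 [P=1 RW=1 US=1 PS=0]
  → PA=0x3AB64  (4 entries read)
#4 VA=0x60301C0CADE (w,kernel):
  L0: frame=0x18 idx=12 entry=0x3C007 [P=1 RW=1 US=1 PS=0]
  L1: frame=0x3C idx=12 entry=0x3E007 [P=1 RW=1 US=1 PS=0]
  L2: frame=0x3E idx=14 entry=0x42007 [P=1 RW=1 US=1 PS=0]
  L3: frame=0x42 idx=12 entry=0x44007 [P=1 RW=1 US=1 PS=0]
  → PA=0x44ADE  (4 entries read)
#5 VA=0x281418112D6 (r,user):
  L0: frame=0x18 idx=5 entry=0x47007 [P=1 RW=1 US=1 PS=0]
  L1: frame=0x47 idx=5 entry=0x48007 [P=1 RW=1 US=1 PS=0]
  L2: frame=0x48 idx=12 entry=0x4C007 [P=1 RW=1 US=1 PS=0]
  L3: frame=0x4C idx=17 entry=0x4E007 [P=1 RW=1 US=1 PS=0]
  → PA=0x4E2D6  (4 entries read)
#6 VA=0x306C3412A00 (w,kernel):
  L0: frame=0x18 idx=6 entry=0x51007 [P=1 RW=1 US=1 PS=0]
  L1: frame=0x51 idx=27 entry=0x55007 [P=1 RW=1 US=1 PS=0]
  L2: frame=0x55 idx=26 entry=0x59007 [P=1 RW=1 US=1 PS=0]
  L3: frame=0x59 idx=18 entry=0x36004 [P=0 RW=0 US=1 PS=0]
  → PAGE_NOT_PRESENT  (4 entries read)

Entries read for #4: 4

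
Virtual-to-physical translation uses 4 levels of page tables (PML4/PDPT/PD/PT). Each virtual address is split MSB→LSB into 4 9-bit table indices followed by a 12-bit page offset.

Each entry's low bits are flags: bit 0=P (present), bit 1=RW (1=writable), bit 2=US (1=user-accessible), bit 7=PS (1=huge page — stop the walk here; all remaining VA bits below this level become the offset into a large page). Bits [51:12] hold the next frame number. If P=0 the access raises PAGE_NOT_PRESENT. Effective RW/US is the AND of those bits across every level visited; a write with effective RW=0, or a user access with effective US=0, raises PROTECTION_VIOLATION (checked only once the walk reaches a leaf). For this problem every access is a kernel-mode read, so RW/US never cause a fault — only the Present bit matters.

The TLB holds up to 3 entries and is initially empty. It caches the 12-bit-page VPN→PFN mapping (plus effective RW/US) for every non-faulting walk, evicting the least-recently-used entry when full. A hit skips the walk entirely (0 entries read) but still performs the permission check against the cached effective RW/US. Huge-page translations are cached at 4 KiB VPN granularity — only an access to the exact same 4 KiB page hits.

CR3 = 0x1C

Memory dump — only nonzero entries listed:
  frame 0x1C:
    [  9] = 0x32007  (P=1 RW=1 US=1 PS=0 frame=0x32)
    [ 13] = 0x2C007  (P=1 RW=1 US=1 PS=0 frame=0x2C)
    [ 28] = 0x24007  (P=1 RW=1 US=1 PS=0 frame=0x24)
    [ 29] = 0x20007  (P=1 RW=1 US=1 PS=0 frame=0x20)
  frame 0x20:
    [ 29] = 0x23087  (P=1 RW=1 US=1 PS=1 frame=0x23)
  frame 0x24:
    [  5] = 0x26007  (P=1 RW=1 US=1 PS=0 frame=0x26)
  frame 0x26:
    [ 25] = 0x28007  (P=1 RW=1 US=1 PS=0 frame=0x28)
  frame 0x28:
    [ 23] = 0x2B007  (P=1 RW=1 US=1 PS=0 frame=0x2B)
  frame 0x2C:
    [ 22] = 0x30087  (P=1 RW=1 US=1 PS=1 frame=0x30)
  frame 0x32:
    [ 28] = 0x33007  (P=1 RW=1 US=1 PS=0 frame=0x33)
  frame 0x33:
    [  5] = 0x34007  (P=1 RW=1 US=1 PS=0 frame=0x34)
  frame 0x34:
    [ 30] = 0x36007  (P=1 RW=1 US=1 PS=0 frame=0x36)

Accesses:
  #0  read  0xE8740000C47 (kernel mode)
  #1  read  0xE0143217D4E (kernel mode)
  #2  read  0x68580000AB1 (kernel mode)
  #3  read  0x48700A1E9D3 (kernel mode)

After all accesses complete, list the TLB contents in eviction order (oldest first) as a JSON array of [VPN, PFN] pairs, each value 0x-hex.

Walk each access:
#0 VA=0xE8740000C47 (r,kernel):
  L0 @0x1C[29] → 0x20007  P=1,RW=1,US=1,PS=0
  L1 @0x20[29] → 0x23087  P=1,RW=1,US=1,PS=1
  ⇒ phys 0x23C47 (huge @L1)  [2 reads]
#1 VA=0xE0143217D4E (r,kernel):
  L0 @0x1C[28] → 0x24007  P=1,RW=1,US=1,PS=0
  L1 @0x24[5] → 0x26007  P=1,RW=1,US=1,PS=0
  L2 @0x26[25] → 0x28007  P=1,RW=1,US=1,PS=0
  L3 @0x28[23] → 0x2B007  P=1,RW=1,US=1,PS=0
  ⇒ phys 0x2BD4E  [4 reads]
#2 VA=0x68580000AB1 (r,kernel):
  L0 @0x1C[13] → 0x2C007  P=1,RW=1,US=1,PS=0
  L1 @0x2C[22] → 0x30087  P=1,RW=1,US=1,PS=1
  ⇒ phys 0x30AB1 (huge @L1)  [2 reads]
#3 VA=0x48700A1E9D3 (r,kernel):
  L0 @0x1C[9] → 0x32007  P=1,RW=1,US=1,PS=0
  L1 @0x32[28] → 0x33007  P=1,RW=1,US=1,PS=0
  L2 @0x33[5] → 0x34007  P=1,RW=1,US=1,PS=0
  L3 @0x34[30] → 0x36007  P=1,RW=1,US=1,PS=0
  ⇒ phys 0x369D3  [4 reads]

TLB: [["0xE0143217", "0x2B"], ["0x68580000", "0x30"], ["0x48700A1E", "0x36"]]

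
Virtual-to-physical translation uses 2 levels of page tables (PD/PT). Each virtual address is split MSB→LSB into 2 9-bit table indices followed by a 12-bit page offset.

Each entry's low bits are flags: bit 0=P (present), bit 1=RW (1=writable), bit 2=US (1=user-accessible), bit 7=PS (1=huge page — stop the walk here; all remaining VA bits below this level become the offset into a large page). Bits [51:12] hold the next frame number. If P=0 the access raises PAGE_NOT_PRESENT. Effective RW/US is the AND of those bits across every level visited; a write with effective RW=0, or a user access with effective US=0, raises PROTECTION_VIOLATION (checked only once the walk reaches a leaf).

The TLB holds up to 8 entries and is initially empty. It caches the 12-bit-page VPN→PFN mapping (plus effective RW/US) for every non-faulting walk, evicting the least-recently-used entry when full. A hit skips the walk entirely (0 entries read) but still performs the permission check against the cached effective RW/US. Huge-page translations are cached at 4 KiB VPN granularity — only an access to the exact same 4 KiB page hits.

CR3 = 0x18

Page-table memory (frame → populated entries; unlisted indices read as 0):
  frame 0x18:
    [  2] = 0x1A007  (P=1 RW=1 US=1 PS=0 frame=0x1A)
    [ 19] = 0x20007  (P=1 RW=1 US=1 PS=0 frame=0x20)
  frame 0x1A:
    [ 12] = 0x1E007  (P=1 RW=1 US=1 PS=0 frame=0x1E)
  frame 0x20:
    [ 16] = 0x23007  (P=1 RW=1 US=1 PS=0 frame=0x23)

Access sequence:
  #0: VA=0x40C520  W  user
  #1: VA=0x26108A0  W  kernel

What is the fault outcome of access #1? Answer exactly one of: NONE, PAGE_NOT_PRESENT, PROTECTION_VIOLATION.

Per-access translation:
#0 VA=0x40C520 (w,user):
  lvl0: tbl 0x18, slot 2 ⇒ 0x1A007 (P1/RW1/US1/PS0)
  lvl1: tbl 0x1A, slot 12 ⇒ 0x1E007 (P1/RW1/US1/PS0)
  → PA=0x1E520  (2 entries read)
#1 VA=0x26108A0 (w,kernel):
  lvl0: tbl 0x18, slot 19 ⇒ 0x20007 (P1/RW1/US1/PS0)
  lvl1: tbl 0x20, slot 16 ⇒ 0x23007 (P1/RW1/US1/PS0)
  → PA=0x238A0  (2 entries read)

Access #1 fault: NONE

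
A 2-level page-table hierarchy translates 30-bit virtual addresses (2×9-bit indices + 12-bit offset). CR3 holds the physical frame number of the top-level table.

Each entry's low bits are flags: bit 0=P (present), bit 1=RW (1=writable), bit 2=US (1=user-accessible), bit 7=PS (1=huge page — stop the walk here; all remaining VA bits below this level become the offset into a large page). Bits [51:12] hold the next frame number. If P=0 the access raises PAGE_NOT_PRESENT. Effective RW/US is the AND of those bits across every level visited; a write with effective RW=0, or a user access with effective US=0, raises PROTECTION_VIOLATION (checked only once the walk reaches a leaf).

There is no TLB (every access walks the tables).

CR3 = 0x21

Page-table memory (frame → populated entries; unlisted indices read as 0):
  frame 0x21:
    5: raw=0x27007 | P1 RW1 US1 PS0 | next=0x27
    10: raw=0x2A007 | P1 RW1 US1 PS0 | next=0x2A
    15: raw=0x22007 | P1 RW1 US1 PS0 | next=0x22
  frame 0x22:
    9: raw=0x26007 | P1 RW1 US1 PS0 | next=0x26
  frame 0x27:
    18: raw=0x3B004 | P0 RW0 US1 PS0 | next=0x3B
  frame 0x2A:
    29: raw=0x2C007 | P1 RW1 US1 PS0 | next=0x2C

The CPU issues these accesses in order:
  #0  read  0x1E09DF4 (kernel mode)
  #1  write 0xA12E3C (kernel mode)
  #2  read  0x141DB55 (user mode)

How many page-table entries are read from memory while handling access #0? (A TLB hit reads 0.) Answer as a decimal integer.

Trace:
#0 VA=0x1E09DF4 (r,kernel):
  L0: frame=0x21 idx=15 entry=0x22007 [P=1 RW=1 US=1 PS=0]
  L1: frame=0x22 idx=9 entry=0x26007 [P=1 RW=1 US=1 PS=0]
  → PA=0x26DF4  (2 entries read)
#1 VA=0xA12E3C (w,kernel):
  L0: frame=0x21 idx=5 entry=0x27007 [P=1 RW=1 US=1 PS=0]
  L1: frame=0x27 idx=18 entry=0x3B004 [P=0 RW=0 US=1 PS=0]
  ✗ PAGE_NOT_PRESENT  [2 reads]
#2 VA=0x141DB55 (r,user):
  L0: frame=0x21 idx=10 entry=0x2A007 [P=1 RW=1 US=1 PS=0]
  L1: frame=0x2A idx=29 entry=0x2C007 [P=1 RW=1 US=1 PS=0]
  → PA=0x2CB55  (2 entries read)

Entries read for #0: 2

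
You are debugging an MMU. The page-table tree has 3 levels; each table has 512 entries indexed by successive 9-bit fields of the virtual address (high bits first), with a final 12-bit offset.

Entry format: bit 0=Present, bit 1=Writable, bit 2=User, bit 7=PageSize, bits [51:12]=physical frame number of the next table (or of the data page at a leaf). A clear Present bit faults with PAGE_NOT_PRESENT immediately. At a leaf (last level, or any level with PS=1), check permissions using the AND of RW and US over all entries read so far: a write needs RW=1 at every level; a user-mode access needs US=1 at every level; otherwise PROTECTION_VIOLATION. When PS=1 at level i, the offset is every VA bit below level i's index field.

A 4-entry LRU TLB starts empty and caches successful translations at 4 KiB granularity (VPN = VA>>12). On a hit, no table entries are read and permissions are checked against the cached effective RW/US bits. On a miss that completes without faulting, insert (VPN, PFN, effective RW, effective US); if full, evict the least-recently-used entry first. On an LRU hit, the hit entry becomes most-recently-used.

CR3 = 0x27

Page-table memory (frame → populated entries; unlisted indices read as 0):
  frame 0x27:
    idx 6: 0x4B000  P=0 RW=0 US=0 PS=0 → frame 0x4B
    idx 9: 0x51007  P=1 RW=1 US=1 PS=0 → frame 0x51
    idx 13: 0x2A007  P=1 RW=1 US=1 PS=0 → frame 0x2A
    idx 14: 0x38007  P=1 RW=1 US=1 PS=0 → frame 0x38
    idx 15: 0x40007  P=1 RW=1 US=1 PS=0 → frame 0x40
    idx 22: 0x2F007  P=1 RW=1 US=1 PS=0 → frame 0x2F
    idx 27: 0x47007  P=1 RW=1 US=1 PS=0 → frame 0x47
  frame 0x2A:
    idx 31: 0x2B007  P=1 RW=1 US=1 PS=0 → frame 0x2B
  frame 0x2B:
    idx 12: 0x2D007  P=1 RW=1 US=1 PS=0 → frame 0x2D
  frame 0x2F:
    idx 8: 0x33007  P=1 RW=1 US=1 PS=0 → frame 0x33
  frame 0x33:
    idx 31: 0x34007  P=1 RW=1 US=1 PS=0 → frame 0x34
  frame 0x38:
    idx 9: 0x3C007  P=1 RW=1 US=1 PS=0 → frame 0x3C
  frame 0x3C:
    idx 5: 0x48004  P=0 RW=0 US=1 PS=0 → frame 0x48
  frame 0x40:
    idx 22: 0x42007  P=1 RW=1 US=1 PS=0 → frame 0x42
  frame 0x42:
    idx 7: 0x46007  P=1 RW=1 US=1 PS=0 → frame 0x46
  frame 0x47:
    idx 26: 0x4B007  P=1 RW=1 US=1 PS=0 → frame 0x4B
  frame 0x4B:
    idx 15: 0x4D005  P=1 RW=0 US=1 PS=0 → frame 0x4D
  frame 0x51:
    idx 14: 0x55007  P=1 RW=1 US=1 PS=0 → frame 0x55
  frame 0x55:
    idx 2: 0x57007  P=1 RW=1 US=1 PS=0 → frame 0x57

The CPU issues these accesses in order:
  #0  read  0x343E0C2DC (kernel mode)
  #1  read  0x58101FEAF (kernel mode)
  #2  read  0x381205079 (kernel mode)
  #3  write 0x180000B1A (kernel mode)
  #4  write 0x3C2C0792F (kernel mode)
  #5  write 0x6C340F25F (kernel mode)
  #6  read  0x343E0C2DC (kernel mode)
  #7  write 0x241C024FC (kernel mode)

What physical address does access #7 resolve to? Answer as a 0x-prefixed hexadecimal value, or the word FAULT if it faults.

Per-access translation:
#0 VA=0x343E0C2DC (r,kernel):
  L0 @0x27[13] → 0x2A007  P=1,RW=1,US=1,PS=0
  L1 @0x2A[31] → 0x2B007  P=1,RW=1,US=1,PS=0
  L2 @0x2B[12] → 0x2D007  P=1,RW=1,US=1,PS=0
  → PA=0x2D2DC  (3 entries read)
#1 VA=0x58101FEAF (r,kernel):
  L0 @0x27[22] → 0x2F007  P=1,RW=1,US=1,PS=0
  L1 @0x2F[8] → 0x33007  P=1,RW=1,US=1,PS=0
  L2 @0x33[31] → 0x34007  P=1,RW=1,US=1,PS=0
  → PA=0x34EAF  (3 entries read)
#2 VA=0x381205079 (r,kernel):
  L0 @0x27[14] → 0x38007  P=1,RW=1,US=1,PS=0
  L1 @0x38[9] → 0x3C007  P=1,RW=1,US=1,PS=0
  L2 @0x3C[5] → 0x48004  P=0,RW=0,US=1,PS=0
  → PAGE_NOT_PRESENT  (3 entries read)
#3 VA=0x180000B1A (w,kernel):
  L0 @0x27[6] → 0x4B000  P=0,RW=0,US=0,PS=0
  → PAGE_NOT_PRESENT  (1 entries read)
#4 VA=0x3C2C0792F (w,kernel):
  L0 @0x27[15] → 0x40007  P=1,RW=1,US=1,PS=0
  L1 @0x40[22] → 0x42007  P=1,RW=1,US=1,PS=0
  L2 @0x42[7] → 0x46007  P=1,RW=1,US=1,PS=0
  → PA=0x4692F  (3 entries read)
#5 VA=0x6C340F25F (w,kernel):
  L0 @0x27[27] → 0x47007  P=1,RW=1,US=1,PS=0
  L1 @0x47[26] → 0x4B007  P=1,RW=1,US=1,PS=0
  L2 @0x4B[15] → 0x4D005  P=1,RW=0,US=1,PS=0
  → PROTECTION_VIOLATION  (3 entries read)
#6 VA=0x343E0C2DC (r,kernel):
  TLB hit vpn=0x343E0C → PA=0x2D2DC
#7 VA=0x241C024FC (w,kernel):
  L0 @0x27[9] → 0x51007  P=1,RW=1,US=1,PS=0
  L1 @0x51[14] → 0x55007  P=1,RW=1,US=1,PS=0
  L2 @0x55[2] → 0x57007  P=1,RW=1,US=1,PS=0
  → PA=0x574FC  (3 entries read)

Access #7 PA: 0x574FC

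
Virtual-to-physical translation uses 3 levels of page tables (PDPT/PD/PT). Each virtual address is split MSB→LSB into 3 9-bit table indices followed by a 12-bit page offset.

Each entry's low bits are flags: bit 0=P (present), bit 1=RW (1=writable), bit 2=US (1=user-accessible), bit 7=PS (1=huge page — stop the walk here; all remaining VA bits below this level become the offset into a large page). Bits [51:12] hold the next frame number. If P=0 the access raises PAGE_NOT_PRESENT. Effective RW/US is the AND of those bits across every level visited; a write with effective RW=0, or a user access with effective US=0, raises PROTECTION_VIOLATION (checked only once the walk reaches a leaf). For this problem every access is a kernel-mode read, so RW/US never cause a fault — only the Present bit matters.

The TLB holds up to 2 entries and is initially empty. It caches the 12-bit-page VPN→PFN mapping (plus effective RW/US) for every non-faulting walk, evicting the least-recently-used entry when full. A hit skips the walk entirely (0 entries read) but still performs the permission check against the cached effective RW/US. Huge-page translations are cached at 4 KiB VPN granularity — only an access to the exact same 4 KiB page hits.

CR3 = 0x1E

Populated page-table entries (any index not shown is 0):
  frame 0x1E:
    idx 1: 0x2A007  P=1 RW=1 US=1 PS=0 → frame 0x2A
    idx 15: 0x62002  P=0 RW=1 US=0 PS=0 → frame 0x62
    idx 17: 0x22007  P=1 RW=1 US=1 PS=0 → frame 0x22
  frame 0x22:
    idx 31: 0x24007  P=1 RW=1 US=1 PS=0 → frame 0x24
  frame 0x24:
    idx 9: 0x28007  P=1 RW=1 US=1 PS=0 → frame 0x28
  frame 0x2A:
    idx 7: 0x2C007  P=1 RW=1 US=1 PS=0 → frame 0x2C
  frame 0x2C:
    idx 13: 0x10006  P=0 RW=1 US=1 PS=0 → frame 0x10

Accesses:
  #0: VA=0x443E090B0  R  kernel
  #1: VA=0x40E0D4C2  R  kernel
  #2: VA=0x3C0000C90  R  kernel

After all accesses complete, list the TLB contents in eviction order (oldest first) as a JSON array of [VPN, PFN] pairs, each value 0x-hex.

Walk each access:
#0 VA=0x443E090B0 (r,kernel):
  lvl0: tbl 0x1E, slot 17 ⇒ 0x22007 (P1/RW1/US1/PS0)
  lvl1: tbl 0x22, slot 31 ⇒ 0x24007 (P1/RW1/US1/PS0)
  lvl2: tbl 0x24, slot 9 ⇒ 0x28007 (P1/RW1/US1/PS0)
  → PA=0x280B0  (3 entries read)
#1 VA=0x40E0D4C2 (r,kernel):
  lvl0: tbl 0x1E, slot 1 ⇒ 0x2A007 (P1/RW1/US1/PS0)
  lvl1: tbl 0x2A, slot 7 ⇒ 0x2C007 (P1/RW1/US1/PS0)
  lvl2: tbl 0x2C, slot 13 ⇒ 0x10006 (P0/RW1/US1/PS0)
  → PAGE_NOT_PRESENT  (3 entries read)
#2 VA=0x3C0000C90 (r,kernel):
  lvl0: tbl 0x1E, slot 15 ⇒ 0x62002 (P0/RW1/US0/PS0)
  → PAGE_NOT_PRESENT  (1 entries read)

TLB: [["0x443E09", "0x28"]]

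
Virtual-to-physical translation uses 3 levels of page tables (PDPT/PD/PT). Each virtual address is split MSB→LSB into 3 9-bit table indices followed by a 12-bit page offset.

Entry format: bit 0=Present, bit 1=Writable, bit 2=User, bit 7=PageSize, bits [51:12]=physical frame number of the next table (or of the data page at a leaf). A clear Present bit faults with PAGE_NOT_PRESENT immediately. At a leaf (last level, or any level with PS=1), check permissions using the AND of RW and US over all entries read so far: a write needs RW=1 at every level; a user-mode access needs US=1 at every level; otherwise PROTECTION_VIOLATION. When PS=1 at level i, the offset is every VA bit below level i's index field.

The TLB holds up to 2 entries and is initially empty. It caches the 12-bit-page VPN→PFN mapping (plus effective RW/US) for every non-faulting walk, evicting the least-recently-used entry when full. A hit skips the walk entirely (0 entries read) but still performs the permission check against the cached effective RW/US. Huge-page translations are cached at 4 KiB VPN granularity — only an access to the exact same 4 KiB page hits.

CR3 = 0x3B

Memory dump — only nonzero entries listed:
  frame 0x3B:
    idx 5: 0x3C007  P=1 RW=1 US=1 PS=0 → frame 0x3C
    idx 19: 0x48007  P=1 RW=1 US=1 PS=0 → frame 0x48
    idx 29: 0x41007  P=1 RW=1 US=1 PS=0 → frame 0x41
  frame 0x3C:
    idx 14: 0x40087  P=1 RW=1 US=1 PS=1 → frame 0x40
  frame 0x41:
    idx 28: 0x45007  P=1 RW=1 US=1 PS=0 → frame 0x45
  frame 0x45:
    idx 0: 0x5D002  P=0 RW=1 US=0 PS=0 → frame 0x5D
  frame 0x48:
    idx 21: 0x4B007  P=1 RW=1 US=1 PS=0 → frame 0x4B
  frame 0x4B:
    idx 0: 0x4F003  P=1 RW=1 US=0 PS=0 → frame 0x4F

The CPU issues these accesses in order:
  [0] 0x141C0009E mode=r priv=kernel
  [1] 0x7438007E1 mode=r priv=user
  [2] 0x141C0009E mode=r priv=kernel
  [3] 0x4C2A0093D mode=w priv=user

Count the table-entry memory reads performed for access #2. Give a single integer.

Walk each access:
#0 VA=0x141C0009E (r,kernel):
  L0: frame=0x3B idx=5 entry=0x3C007 [P=1 RW=1 US=1 PS=0]
  L1: frame=0x3C idx=14 entry=0x40087 [P=1 RW=1 US=1 PS=1]
  ✓ 0x4009E (huge @L1)  — 2 lookups
#1 VA=0x7438007E1 (r,user):
  L0: frame=0x3B idx=29 entry=0x41007 [P=1 RW=1 US=1 PS=0]
  L1: frame=0x41 idx=28 entry=0x45007 [P=1 RW=1 US=1 PS=0]
  L2: frame=0x45 idx=0 entry=0x5D002 [P=0 RW=1 US=0 PS=0]
  ⇒ fault: PAGE_NOT_PRESENT  — 3 lookups
#2 VA=0x141C0009E (r,kernel):
  TLB hit vpn=0x141C00 → PA=0x4009E
#3 VA=0x4C2A0093D (w,user):
  L0: frame=0x3B idx=19 entry=0x48007 [P=1 RW=1 US=1 PS=0]
  L1: frame=0x48 idx=21 entry=0x4B007 [P=1 RW=1 US=1 PS=0]
  L2: frame=0x4B idx=0 entry=0x4F003 [P=1 RW=1 US=0 PS=0]
  ⇒ fault: PROTECTION_VIOLATION  — 3 lookups

Entries read for #2: 0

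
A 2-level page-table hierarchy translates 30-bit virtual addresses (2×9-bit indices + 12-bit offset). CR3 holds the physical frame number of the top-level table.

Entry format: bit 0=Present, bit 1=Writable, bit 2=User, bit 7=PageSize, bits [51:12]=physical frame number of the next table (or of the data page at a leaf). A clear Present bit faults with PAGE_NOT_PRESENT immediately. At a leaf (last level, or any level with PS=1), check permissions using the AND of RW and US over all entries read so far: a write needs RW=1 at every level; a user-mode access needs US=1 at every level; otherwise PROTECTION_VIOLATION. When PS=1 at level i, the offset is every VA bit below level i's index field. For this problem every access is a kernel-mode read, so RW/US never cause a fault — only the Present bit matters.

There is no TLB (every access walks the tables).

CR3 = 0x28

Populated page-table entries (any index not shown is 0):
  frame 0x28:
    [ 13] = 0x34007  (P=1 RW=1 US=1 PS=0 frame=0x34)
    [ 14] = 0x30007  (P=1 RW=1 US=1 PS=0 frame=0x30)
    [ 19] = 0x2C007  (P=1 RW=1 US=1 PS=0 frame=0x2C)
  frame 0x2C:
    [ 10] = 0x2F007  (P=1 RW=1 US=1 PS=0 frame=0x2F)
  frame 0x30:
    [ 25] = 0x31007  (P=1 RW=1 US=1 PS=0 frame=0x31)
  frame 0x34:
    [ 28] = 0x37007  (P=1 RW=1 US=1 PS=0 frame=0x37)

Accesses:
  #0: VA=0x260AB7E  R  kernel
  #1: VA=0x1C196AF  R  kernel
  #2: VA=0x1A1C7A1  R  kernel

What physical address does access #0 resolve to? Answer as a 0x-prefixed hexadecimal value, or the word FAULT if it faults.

Per-access translation:
#0 VA=0x260AB7E (r,kernel):
  [0] read 0x28 idx=19: raw=0x2C007 flags P=1 W=1 U=1 S=0
  [1] read 0x2C idx=10: raw=0x2F007 flags P=1 W=1 U=1 S=0
  ✓ 0x2FB7E  — 2 lookups
#1 VA=0x1C196AF (r,kernel):
  [0] read 0x28 idx=14: raw=0x30007 flags P=1 W=1 U=1 S=0
  [1] read 0x30 idx=25: raw=0x31007 flags P=1 W=1 U=1 S=0
  ✓ 0x316AF  — 2 lookups
#2 VA=0x1A1C7A1 (r,kernel):
  [0] read 0x28 idx=13: raw=0x34007 flags P=1 W=1 U=1 S=0
  [1] read 0x34 idx=28: raw=0x37007 flags P=1 W=1 U=1 S=0
  ✓ 0x377A1  — 2 lookups

Access #0 PA: 0x2FB7E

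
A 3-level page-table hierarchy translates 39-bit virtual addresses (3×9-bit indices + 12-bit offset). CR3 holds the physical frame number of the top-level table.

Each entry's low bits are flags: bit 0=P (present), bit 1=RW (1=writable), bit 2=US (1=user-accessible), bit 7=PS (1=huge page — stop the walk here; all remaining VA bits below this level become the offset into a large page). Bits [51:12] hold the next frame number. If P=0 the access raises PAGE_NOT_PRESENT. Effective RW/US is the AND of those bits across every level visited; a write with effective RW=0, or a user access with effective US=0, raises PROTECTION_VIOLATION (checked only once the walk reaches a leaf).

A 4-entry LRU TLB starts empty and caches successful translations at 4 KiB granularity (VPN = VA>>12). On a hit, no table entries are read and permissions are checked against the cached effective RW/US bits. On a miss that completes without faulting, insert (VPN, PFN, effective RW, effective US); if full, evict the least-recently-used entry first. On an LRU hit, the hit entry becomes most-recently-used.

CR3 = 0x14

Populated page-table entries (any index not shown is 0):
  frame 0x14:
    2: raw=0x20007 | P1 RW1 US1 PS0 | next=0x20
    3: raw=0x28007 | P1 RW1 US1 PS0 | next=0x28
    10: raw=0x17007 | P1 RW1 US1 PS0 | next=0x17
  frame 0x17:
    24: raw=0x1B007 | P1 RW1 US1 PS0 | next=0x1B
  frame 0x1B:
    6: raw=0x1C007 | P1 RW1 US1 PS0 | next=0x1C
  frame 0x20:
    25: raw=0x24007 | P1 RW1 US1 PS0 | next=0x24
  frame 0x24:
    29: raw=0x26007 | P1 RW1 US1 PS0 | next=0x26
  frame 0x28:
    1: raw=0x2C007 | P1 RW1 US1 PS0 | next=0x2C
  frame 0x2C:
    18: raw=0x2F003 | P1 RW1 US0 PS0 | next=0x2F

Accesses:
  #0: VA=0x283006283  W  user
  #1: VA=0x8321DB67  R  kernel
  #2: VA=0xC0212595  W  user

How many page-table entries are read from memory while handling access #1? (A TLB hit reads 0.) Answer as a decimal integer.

Per-access translation:
#0 VA=0x283006283 (w,user):
  L0 @0x14[10] → 0x17007  P=1,RW=1,US=1,PS=0
  L1 @0x17[24] → 0x1B007  P=1,RW=1,US=1,PS=0
  L2 @0x1B[6] → 0x1C007  P=1,RW=1,US=1,PS=0
  → PA=0x1C283  (3 entries read)
#1 VA=0x8321DB67 (r,kernel):
  L0 @0x14[2] → 0x20007  P=1,RW=1,US=1,PS=0
  L1 @0x20[25] → 0x24007  P=1,RW=1,US=1,PS=0
  L2 @0x24[29] → 0x26007  P=1,RW=1,US=1,PS=0
  → PA=0x26B67  (3 entries read)
#2 VA=0xC0212595 (w,user):
  L0 @0x14[3] → 0x28007  P=1,RW=1,US=1,PS=0
  L1 @0x28[1] → 0x2C007  P=1,RW=1,US=1,PS=0
  L2 @0x2C[18] → 0x2F003  P=1,RW=1,US=0,PS=0
  → PROTECTION_VIOLATION  (3 entries read)

Entries read for #1: 3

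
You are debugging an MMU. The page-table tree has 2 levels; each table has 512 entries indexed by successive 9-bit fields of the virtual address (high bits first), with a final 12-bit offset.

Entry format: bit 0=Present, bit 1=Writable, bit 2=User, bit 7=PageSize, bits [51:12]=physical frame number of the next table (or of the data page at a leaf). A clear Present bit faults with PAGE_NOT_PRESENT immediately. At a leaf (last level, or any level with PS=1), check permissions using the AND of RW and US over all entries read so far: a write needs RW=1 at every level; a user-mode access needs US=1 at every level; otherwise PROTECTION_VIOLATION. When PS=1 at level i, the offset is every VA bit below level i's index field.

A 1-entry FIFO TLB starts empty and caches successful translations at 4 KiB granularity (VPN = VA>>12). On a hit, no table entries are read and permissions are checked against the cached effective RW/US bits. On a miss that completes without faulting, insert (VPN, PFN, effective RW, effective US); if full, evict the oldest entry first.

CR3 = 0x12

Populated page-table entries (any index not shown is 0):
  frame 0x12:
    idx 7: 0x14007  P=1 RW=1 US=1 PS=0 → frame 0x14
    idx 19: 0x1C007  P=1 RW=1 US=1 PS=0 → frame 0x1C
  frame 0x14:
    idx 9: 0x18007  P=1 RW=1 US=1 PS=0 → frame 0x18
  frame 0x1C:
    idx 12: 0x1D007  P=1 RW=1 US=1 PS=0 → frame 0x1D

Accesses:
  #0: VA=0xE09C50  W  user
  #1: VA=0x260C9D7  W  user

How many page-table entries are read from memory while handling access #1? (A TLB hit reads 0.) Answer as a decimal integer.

Per-access translation:
#0 VA=0xE09C50 (w,user):
  L0 @0x12[7] → 0x14007  P=1,RW=1,US=1,PS=0
  L1 @0x14[9] → 0x18007  P=1,RW=1,US=1,PS=0
  → PA=0x18C50  (2 entries read)
#1 VA=0x260C9D7 (w,user):
  L0 @0x12[19] → 0x1C007  P=1,RW=1,US=1,PS=0
  L1 @0x1C[12] → 0x1D007  P=1,RW=1,US=1,PS=0
  → PA=0x1D9D7  (2 entries read)

Entries read for #1: 2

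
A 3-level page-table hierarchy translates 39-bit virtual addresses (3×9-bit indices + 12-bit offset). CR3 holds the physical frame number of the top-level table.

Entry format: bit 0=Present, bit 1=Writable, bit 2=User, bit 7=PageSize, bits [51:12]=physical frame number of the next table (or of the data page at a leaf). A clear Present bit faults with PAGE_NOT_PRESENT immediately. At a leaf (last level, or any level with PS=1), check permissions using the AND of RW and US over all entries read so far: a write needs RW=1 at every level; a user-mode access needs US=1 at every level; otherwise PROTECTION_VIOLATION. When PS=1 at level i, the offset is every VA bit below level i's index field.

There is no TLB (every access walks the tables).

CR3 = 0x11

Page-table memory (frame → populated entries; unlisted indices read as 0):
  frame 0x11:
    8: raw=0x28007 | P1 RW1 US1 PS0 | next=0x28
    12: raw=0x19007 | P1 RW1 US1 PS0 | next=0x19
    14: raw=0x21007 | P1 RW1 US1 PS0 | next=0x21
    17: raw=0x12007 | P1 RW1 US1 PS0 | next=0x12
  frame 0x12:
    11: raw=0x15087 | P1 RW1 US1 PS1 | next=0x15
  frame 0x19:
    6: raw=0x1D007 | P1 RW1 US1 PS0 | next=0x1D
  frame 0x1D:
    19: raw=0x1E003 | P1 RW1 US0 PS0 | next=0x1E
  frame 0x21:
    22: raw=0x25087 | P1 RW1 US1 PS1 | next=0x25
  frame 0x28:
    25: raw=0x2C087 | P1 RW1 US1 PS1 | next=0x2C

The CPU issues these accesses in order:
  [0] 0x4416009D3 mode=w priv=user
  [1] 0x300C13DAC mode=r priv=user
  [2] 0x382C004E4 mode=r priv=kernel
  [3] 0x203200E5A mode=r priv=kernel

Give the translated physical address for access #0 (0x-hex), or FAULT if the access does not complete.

Walk each access:
#0 VA=0x4416009D3 (w,user):
  L0 @0x11[17] → 0x12007  P=1,RW=1,US=1,PS=0
  L1 @0x12[11] → 0x15087  P=1,RW=1,US=1,PS=1
  ⇒ phys 0x159D3 (huge @L1)  [2 reads]
#1 VA=0x300C13DAC (r,user):
  L0 @0x11[12] → 0x19007  P=1,RW=1,US=1,PS=0
  L1 @0x19[6] → 0x1D007  P=1,RW=1,US=1,PS=0
  L2 @0x1D[19] → 0x1E003  P=1,RW=1,US=0,PS=0
  ⇒ fault: PROTECTION_VIOLATION  — 3 lookups
#2 VA=0x382C004E4 (r,kernel):
  L0 @0x11[14] → 0x21007  P=1,RW=1,US=1,PS=0
  L1 @0x21[22] → 0x25087  P=1,RW=1,US=1,PS=1
  ⇒ phys 0x254E4 (huge @L1)  [2 reads]
#3 VA=0x203200E5A (r,kernel):
  L0 @0x11[8] → 0x28007  P=1,RW=1,US=1,PS=0
  L1 @0x28[25] → 0x2C087  P=1,RW=1,US=1,PS=1
  ⇒ phys 0x2CE5A (huge @L1)  [2 reads]

Access #0 PA: 0x159D3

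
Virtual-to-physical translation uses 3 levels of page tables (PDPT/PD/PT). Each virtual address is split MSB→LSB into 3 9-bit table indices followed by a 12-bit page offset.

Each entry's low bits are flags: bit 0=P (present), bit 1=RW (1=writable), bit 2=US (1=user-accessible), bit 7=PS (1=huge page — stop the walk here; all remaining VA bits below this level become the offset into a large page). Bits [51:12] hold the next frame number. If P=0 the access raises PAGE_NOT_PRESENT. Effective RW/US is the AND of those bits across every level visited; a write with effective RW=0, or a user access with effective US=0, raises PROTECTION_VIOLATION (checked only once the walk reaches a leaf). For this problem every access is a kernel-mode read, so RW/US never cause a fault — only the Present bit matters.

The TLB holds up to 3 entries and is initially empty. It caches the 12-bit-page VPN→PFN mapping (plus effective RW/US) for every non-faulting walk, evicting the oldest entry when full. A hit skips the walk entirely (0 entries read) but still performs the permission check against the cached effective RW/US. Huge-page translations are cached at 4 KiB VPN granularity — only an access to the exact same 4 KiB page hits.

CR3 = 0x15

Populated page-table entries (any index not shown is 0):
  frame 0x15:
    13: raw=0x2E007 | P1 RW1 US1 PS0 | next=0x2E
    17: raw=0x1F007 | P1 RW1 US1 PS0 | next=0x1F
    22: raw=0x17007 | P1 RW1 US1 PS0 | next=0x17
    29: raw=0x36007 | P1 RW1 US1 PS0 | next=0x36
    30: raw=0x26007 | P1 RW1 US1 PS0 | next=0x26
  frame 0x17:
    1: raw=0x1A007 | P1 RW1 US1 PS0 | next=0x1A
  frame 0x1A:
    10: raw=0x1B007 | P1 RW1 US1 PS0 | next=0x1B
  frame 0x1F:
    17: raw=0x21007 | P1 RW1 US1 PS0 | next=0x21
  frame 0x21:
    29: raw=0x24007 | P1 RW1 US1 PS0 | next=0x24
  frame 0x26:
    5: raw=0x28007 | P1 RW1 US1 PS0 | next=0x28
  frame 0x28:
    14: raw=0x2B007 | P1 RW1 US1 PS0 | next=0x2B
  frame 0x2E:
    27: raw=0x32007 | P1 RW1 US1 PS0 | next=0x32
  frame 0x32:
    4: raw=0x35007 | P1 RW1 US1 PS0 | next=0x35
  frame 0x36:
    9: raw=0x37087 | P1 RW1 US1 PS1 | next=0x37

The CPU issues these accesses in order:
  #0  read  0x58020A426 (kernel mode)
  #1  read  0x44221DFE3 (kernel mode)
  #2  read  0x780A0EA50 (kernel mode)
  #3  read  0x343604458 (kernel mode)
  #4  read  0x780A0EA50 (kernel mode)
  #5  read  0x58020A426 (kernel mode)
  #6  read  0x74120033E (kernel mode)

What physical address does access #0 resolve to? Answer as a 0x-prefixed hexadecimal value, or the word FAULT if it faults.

Trace:
#0 VA=0x58020A426 (r,kernel):
  lvl0: tbl 0x15, slot 22 ⇒ 0x17007 (P1/RW1/US1/PS0)
  lvl1: tbl 0x17, slot 1 ⇒ 0x1A007 (P1/RW1/US1/PS0)
  lvl2: tbl 0x1A, slot 10 ⇒ 0x1B007 (P1/RW1/US1/PS0)
  ⇒ phys 0x1B426  [3 reads]
#1 VA=0x44221DFE3 (r,kernel):
  lvl0: tbl 0x15, slot 17 ⇒ 0x1F007 (P1/RW1/US1/PS0)
  lvl1: tbl 0x1F, slot 17 ⇒ 0x21007 (P1/RW1/US1/PS0)
  lvl2: tbl 0x21, slot 29 ⇒ 0x24007 (P1/RW1/US1/PS0)
  ⇒ phys 0x24FE3  [3 reads]
#2 VA=0x780A0EA50 (r,kernel):
  lvl0: tbl 0x15, slot 30 ⇒ 0x26007 (P1/RW1/US1/PS0)
  lvl1: tbl 0x26, slot 5 ⇒ 0x28007 (P1/RW1/US1/PS0)
  lvl2: tbl 0x28, slot 14 ⇒ 0x2B007 (P1/RW1/US1/PS0)
  ⇒ phys 0x2BA50  [3 reads]
#3 VA=0x343604458 (r,kernel):
  lvl0: tbl 0x15, slot 13 ⇒ 0x2E007 (P1/RW1/US1/PS0)
  lvl1: tbl 0x2E, slot 27 ⇒ 0x32007 (P1/RW1/US1/PS0)
  lvl2: tbl 0x32, slot 4 ⇒ 0x35007 (P1/RW1/US1/PS0)
  ⇒ phys 0x35458  [3 reads]
#4 VA=0x780A0EA50 (r,kernel):
  TLB hit vpn=0x780A0E → PA=0x2BA50
#5 VA=0x58020A426 (r,kernel):
  lvl0: tbl 0x15, slot 22 ⇒ 0x17007 (P1/RW1/US1/PS0)
  lvl1: tbl 0x17, slot 1 ⇒ 0x1A007 (P1/RW1/US1/PS0)
  lvl2: tbl 0x1A, slot 10 ⇒ 0x1B007 (P1/RW1/US1/PS0)
  ⇒ phys 0x1B426  [3 reads]
#6 VA=0x74120033E (r,kernel):
  lvl0: tbl 0x15, slot 29 ⇒ 0x36007 (P1/RW1/US1/PS0)
  lvl1: tbl 0x36, slot 9 ⇒ 0x37087 (P1/RW1/US1/PS1)
  ⇒ phys 0x3733E (huge @L1)  [2 reads]

Access #0 PA: 0x1B426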